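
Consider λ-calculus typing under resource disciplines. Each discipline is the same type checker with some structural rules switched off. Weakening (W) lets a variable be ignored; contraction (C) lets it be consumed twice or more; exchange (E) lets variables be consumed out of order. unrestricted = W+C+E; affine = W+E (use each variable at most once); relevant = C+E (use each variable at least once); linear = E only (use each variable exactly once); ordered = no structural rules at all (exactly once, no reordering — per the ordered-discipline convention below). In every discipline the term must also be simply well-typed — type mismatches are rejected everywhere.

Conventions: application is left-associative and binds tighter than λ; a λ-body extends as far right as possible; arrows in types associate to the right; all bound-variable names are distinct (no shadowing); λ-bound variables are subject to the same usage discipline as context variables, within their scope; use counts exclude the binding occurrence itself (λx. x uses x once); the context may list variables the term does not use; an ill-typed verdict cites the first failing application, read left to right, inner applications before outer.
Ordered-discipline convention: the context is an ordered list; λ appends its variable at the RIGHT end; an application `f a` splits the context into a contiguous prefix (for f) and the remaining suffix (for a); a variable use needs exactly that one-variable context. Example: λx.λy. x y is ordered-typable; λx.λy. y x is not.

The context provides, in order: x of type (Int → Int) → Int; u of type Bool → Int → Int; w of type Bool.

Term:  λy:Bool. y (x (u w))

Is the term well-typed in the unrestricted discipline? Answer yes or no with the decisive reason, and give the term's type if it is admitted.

no — not simply typable
usage: x: 1; u: 1; w: 1; y [bound]: 1
use order (left to right): y, x, u, w
typing: ill-typed: can't apply a value of type Bool
per-discipline verdicts: ordered ✗, linear ✗, affine ✗, relevant ✗, unrestricted ✗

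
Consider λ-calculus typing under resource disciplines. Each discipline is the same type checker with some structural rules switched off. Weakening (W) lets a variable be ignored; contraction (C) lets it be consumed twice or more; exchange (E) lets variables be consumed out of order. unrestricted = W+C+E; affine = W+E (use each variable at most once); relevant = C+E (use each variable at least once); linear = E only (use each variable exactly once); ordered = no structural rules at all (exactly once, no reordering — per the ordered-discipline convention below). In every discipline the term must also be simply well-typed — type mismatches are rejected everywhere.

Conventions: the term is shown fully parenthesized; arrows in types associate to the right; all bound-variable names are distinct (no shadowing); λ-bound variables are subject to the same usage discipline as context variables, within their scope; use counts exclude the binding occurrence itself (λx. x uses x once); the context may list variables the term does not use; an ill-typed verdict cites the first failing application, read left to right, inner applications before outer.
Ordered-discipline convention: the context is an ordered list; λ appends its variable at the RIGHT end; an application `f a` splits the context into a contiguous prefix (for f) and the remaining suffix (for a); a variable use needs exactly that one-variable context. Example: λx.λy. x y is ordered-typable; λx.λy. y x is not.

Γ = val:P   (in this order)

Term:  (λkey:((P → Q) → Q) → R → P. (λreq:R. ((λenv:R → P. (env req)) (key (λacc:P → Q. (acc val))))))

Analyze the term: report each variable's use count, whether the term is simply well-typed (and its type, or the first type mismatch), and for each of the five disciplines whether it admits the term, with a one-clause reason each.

counts: val=1; key (λ-bound)=1; req (λ-bound)=1; env (λ-bound)=1; acc (λ-bound)=1
left-to-right use order: env, req, key, acc, val
typing: well-typed at (((P → Q) → Q) → R → P) → R → P
ordered: ✗, needs exchange: uses follow env, req, key, acc, val
linear: ✓, exactly-once usage across val, key, req, env, acc
affine: ✓, at most one use each (val, key, req, env, acc)
relevant: ✓, every one of val, key, req, env, acc appears
unrestricted: ✓, type-checks ((((P → Q) → Q) → R → P) → R → P) and nothing is barred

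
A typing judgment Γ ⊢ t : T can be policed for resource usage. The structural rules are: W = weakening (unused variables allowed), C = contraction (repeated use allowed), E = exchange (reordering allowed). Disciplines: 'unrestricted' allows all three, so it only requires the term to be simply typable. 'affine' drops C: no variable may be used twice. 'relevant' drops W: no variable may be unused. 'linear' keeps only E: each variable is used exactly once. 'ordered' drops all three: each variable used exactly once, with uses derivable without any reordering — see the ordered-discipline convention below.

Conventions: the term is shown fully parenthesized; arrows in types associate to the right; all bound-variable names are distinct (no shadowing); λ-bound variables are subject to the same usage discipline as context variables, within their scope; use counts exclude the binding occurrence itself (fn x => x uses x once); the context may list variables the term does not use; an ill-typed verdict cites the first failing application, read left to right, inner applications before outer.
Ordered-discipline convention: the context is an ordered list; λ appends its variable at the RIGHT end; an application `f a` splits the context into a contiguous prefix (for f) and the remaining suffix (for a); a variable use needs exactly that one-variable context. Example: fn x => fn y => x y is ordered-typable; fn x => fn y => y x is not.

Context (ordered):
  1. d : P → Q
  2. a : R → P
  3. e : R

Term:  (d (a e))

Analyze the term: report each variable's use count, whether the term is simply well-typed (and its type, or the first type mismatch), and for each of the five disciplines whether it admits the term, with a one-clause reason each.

variable uses: d: 1×; a: 1×; e: 1×
uses in reading order: d, a, e
typing: well-typed at Q
ordered: ✓ — one use each (d, a, e); ordered split holds
linear: ✓ — single use per variable (d, a, e)
affine: ✓ — none of d, a, e used more than once
relevant: ✓ — at least one use each (d, a, e)
unrestricted: ✓ — simply typable at Q; W, C, E all held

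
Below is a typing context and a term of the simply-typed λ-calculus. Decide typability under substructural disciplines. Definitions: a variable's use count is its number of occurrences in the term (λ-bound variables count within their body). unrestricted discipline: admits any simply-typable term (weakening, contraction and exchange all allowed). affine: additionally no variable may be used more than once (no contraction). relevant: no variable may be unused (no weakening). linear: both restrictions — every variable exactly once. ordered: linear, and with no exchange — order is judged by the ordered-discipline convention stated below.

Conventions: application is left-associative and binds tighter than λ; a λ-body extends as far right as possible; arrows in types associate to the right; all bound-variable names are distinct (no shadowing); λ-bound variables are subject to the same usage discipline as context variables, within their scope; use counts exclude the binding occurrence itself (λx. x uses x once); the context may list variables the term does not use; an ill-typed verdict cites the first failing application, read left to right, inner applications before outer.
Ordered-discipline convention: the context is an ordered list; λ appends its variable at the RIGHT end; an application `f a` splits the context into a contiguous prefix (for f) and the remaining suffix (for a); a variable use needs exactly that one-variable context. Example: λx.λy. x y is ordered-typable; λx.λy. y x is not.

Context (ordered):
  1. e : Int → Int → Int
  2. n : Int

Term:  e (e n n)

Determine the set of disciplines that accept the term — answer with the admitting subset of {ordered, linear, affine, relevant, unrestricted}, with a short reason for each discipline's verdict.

admitting disciplines: relevant, unrestricted
usage: e=2, n=2
uses in reading order: e, e, n, n
typing: well-typed — term : Int → Int
ordered ✗ (repeated use of e ×2, n ×2)
linear ✗ (repeated use of e ×2, n ×2)
affine ✗ (repeated use of e ×2, n ×2)
relevant ✓ (none of e, n goes unused)
unrestricted ✓ (typability at Int → Int is all that's needed)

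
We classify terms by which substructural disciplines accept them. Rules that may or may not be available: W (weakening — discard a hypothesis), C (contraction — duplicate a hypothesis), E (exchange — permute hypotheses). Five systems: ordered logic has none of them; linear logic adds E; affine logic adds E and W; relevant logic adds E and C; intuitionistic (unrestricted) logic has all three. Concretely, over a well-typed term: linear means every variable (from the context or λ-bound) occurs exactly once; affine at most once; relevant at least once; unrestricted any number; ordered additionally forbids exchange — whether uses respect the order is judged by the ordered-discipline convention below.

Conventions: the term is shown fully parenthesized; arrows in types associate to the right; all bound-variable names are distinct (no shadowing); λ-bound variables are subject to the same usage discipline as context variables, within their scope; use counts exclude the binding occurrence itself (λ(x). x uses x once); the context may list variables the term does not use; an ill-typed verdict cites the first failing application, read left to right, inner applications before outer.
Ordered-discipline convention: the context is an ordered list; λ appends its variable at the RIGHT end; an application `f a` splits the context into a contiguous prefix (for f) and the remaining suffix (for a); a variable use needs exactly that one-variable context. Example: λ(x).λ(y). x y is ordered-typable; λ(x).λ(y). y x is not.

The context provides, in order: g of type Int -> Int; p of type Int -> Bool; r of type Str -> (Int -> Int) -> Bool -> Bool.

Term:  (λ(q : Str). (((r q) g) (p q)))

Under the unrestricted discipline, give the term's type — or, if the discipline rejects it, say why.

not well-typed under unrestricted — not simply typable
counts: g: 1×, p: 1×, r: 1×, q (bound): 2×
left-to-right use order: r, q, g, p, q
typing: ill-typed: an application expects Int but receives Str
summary: ordered ✗; linear ✗; affine ✗; relevant ✗; unrestricted ✗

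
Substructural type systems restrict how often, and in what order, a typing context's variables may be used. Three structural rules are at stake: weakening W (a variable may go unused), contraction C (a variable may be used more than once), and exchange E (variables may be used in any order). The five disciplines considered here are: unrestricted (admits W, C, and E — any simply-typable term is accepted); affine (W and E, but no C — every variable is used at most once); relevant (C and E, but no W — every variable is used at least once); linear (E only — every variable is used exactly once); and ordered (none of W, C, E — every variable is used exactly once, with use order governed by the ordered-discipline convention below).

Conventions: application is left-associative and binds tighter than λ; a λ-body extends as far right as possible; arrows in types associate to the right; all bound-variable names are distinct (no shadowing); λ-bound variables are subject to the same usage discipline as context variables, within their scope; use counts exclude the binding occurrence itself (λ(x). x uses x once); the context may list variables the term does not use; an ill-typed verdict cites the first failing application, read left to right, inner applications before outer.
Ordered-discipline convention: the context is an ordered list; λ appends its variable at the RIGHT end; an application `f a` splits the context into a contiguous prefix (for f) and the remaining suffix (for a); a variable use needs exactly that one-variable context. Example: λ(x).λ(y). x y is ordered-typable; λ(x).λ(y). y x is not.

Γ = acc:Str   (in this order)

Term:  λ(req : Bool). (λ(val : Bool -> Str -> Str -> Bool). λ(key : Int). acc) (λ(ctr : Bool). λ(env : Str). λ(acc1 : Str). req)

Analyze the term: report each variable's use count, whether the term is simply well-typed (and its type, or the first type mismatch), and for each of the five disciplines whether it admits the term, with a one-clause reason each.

counts: acc ×1; req (λ-bound) ×1; val (λ-bound) ×0; key (λ-bound) ×0; ctr (λ-bound) ×0; env (λ-bound) ×0; acc1 (λ-bound) ×0
order of uses: acc, req
typing: the term checks, with type Bool -> Int -> Str
ordered: ✗, unused: val, key, ctr, env, acc1 — weakening required
linear: ✗, unused: val, key, ctr, env, acc1 — weakening required
affine: ✓, none of acc, req, val, key, ctr, env, acc1 used more than once
relevant: ✗, unused: val, key, ctr, env, acc1 — weakening required
unrestricted: ✓, typability at Bool -> Int -> Str is all that's needed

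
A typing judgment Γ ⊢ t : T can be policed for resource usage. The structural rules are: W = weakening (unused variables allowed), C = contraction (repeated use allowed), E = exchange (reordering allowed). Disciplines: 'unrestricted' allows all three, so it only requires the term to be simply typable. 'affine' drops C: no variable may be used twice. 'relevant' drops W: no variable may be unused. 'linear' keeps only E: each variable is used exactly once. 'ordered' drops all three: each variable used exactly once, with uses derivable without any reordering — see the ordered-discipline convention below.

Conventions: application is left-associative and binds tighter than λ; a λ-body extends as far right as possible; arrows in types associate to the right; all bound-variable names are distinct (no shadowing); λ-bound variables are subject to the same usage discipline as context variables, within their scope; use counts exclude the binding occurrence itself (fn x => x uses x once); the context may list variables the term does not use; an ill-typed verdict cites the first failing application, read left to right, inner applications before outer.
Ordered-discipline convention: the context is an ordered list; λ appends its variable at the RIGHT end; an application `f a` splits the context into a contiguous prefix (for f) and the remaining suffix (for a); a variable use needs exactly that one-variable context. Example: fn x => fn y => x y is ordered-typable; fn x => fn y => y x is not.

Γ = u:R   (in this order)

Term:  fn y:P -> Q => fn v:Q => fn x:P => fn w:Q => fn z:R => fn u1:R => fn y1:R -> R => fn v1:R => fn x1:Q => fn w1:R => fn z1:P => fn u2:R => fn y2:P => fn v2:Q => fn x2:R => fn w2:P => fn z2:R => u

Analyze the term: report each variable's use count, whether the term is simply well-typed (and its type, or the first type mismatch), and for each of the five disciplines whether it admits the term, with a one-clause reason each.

usage: u: 1; y (λ-bound): 0; v (λ-bound): 0; x (λ-bound): 0; w (λ-bound): 0; z (λ-bound): 0; u1 (λ-bound): 0; y1 (λ-bound): 0; v1 (λ-bound): 0; x1 (λ-bound): 0; w1 (λ-bound): 0; z1 (λ-bound): 0; u2 (λ-bound): 0; y2 (λ-bound): 0; v2 (λ-bound): 0; x2 (λ-bound): 0; w2 (λ-bound): 0; z2 (λ-bound): 0
left-to-right use order: u
typing: well-typed at (P -> Q) -> Q -> P -> Q -> R -> R -> (R -> R) -> R -> Q -> R -> P -> R -> P -> Q -> R -> P -> R -> R
ordered ✗ (unused: y, v, x, w, z, u1, y1, v1, x1, w1, z1, u2, y2, v2, x2, w2, z2 — weakening required)
linear ✗ (unused: y, v, x, w, z, u1, y1, v1, x1, w1, z1, u2, y2, v2, x2, w2, z2 — weakening required)
affine ✓ (at most one use each (u, y, v, x, w, z, u1, y1, v1, x1, w1, z1, u2, y2, v2, x2, w2, z2))
relevant ✗ (unused: y, v, x, w, z, u1, y1, v1, x1, w1, z1, u2, y2, v2, x2, w2, z2 — weakening required)
unrestricted ✓ (type-checks ((P -> Q) -> Q -> P -> Q -> R -> R -> (R -> R) -> R -> Q -> R -> P -> R -> P -> Q -> R -> P -> R -> R) and nothing is barred)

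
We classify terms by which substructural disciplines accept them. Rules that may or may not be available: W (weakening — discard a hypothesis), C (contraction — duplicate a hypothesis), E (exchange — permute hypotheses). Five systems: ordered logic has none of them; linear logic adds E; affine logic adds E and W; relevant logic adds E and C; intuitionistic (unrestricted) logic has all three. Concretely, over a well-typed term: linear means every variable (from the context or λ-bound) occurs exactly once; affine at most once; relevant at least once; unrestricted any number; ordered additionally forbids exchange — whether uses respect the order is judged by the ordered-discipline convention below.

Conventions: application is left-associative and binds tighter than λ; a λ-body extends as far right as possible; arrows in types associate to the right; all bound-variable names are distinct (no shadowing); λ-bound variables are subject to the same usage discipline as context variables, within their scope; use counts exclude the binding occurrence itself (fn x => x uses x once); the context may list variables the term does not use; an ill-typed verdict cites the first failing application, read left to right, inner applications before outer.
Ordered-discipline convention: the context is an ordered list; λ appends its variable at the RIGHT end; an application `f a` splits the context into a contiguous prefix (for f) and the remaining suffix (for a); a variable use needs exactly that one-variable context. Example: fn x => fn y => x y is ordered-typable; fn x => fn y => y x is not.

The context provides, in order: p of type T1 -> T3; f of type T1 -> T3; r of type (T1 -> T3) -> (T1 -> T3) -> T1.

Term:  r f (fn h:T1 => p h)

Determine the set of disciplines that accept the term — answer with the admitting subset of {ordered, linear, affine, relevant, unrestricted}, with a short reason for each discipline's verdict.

admitted by: linear, affine, relevant, unrestricted
counts: p ×1; f ×1; r ×1; h (bound) ×1
use order (left to right): r, f, p, h
typing: well-typed at T1
ordered: ✗ — use order r, f, p, h needs exchange
linear: ✓ — exactly-once usage across p, f, r, h
affine: ✓ — none of p, f, r, h used more than once
relevant: ✓ — none of p, f, r, h goes unused
unrestricted: ✓ — typability at T1 is all that's needed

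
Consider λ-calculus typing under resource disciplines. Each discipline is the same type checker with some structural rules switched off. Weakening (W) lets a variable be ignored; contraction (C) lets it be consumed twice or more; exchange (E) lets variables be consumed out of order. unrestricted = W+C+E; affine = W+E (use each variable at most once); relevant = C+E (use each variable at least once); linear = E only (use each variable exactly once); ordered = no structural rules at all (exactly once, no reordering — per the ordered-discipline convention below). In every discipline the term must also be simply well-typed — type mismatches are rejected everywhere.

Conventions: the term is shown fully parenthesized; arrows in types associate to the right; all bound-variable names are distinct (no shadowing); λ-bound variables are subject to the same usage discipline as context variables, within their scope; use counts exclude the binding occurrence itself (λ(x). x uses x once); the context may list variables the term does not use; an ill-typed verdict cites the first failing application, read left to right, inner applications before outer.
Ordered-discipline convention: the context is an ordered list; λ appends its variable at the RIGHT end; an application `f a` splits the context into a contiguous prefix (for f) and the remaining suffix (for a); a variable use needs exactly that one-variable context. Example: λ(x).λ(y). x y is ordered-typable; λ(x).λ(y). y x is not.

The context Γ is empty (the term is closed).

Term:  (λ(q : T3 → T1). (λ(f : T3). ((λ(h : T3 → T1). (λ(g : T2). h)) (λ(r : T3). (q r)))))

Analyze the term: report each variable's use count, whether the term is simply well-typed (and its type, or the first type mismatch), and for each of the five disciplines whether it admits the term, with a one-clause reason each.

counts: q (bound)=1; f (bound)=0; h (bound)=1; g (bound)=0; r (bound)=1
left-to-right use order: h, q, r
typing: ✓ — (T3 → T1) → T3 → T2 → T3 → T1
ordered ✗ (f, g never used (weakening))
linear ✗ (f, g never used (weakening))
affine ✓ (none of q, f, h, g, r used more than once)
relevant ✗ (f, g never used (weakening))
unrestricted ✓ (typability at (T3 → T1) → T3 → T2 → T3 → T1 is all that's needed)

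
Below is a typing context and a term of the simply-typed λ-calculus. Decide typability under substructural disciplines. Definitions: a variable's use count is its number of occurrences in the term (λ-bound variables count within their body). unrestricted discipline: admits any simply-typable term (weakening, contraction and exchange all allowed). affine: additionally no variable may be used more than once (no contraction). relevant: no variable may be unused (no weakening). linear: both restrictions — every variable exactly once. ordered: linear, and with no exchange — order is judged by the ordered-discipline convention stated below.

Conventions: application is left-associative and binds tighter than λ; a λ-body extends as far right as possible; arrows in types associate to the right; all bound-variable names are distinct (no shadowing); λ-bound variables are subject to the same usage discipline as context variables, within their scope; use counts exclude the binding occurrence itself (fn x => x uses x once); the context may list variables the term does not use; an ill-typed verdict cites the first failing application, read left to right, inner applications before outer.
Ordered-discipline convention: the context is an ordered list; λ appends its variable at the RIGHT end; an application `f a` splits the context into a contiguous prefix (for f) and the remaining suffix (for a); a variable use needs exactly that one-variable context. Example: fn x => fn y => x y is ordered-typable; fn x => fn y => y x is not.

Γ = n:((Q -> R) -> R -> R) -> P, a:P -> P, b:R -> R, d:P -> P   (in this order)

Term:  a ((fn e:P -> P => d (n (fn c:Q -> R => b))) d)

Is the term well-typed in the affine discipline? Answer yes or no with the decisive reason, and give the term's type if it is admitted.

no — uses contraction: d ×2
usage: n: 1, a: 1, b: 1, d: 2, e [bound]: 0, c [bound]: 0
uses in reading order: a, d, n, b, d
typing: well-typed at P
across the five disciplines: ordered ✗ · linear ✗ · affine ✗ · relevant ✗ · unrestricted ✓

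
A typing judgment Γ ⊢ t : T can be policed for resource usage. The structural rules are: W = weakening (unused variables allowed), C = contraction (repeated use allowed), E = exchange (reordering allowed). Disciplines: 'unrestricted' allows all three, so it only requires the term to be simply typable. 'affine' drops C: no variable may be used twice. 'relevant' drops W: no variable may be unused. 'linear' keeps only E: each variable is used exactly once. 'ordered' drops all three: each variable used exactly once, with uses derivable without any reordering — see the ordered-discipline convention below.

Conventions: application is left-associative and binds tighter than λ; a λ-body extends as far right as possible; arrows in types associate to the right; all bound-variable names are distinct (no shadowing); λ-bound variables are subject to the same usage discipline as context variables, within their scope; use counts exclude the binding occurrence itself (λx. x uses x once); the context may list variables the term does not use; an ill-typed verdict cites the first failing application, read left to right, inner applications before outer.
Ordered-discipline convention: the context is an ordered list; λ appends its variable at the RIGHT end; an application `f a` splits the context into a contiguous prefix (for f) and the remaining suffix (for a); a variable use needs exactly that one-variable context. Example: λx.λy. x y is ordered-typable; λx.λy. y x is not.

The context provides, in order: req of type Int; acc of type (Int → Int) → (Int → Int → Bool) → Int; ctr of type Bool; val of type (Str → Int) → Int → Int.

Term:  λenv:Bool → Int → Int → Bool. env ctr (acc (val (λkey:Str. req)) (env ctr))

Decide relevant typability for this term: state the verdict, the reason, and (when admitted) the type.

no — unused: key — weakening required
counts: req: 1, acc: 1, ctr: 2, val: 1, env (λ-bound): 2, key (λ-bound): 0
use order (left to right): env, ctr, acc, val, req, env, ctr
typing: ✓ — (Bool → Int → Int → Bool) → Int → Bool
across the five disciplines: ordered ✗, linear ✗, affine ✗, relevant ✗, unrestricted ✓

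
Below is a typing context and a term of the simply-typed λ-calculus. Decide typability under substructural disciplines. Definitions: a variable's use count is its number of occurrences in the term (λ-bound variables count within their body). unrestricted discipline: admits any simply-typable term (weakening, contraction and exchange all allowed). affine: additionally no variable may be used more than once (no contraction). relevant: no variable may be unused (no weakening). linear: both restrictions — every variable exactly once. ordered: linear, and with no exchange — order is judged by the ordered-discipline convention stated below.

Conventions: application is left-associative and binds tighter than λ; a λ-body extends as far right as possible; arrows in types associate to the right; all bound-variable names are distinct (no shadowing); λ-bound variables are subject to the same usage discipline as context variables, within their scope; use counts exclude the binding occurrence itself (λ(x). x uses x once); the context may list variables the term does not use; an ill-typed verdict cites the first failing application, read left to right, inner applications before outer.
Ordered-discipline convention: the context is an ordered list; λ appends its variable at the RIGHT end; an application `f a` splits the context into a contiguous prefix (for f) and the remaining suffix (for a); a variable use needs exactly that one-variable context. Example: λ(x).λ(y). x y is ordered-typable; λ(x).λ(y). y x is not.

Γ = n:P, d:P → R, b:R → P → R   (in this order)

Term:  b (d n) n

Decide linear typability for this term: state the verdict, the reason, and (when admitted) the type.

no — n ×2 used more than once (contraction)
usage: n: 2; d: 1; b: 1
use order (left to right): b, d, n, n
typing: well-typed — term : R
summary: ordered ✗ | linear ✗ | affine ✗ | relevant ✓ | unrestricted ✓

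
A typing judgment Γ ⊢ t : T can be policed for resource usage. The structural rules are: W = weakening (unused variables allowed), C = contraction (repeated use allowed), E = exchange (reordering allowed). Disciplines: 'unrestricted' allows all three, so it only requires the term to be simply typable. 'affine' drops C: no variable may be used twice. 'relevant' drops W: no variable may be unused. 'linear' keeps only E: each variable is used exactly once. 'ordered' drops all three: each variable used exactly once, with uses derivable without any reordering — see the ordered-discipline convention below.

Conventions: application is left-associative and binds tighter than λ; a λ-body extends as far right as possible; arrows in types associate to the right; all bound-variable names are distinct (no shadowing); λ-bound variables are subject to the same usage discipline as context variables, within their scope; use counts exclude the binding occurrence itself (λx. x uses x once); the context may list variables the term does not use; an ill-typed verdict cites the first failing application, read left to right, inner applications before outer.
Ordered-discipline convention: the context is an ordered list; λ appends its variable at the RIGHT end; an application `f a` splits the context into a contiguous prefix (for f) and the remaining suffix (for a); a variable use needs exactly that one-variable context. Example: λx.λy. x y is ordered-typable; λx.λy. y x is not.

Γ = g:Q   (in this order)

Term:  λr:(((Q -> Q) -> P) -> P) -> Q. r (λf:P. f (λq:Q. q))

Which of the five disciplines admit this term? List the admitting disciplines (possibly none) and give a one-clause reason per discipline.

admitting disciplines: none
counts: g=0; r (bound)=1; f (bound)=1; q (bound)=1
uses in reading order: r, f, q
typing: ill-typed: non-arrow in function slot: P
ordered ✗ (a type mismatch blocks all five)
linear ✗ (the type mismatch rejects it)
affine ✗ (not simply typable)
relevant ✗ (fails simple typing)
unrestricted ✗ (a type mismatch blocks all five)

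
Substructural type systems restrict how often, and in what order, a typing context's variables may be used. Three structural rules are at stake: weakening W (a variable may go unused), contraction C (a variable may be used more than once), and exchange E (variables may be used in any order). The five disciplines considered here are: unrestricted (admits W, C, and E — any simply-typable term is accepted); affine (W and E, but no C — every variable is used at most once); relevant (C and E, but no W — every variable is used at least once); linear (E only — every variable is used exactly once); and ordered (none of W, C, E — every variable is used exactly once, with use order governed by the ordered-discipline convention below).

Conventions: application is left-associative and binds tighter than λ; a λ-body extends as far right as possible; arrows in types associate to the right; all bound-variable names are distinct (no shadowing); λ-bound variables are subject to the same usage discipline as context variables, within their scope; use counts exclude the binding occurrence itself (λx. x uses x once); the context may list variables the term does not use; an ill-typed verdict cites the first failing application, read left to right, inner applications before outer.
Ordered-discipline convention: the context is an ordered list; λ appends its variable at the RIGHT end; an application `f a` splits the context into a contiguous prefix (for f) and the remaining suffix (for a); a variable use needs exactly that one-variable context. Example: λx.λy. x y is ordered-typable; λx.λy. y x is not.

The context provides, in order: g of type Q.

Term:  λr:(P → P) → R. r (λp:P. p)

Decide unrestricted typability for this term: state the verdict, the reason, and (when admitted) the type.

yes — simply typable at ((P → P) → R) → R; W, C, E all held; term : ((P → P) → R) → R
variable uses: g ×0; r (bound) ×1; p (bound) ×1
uses in reading order: r, p
typing: the term checks, with type ((P → P) → R) → R
summary: ordered ✗ | linear ✗ | affine ✓ | relevant ✗ | unrestricted ✓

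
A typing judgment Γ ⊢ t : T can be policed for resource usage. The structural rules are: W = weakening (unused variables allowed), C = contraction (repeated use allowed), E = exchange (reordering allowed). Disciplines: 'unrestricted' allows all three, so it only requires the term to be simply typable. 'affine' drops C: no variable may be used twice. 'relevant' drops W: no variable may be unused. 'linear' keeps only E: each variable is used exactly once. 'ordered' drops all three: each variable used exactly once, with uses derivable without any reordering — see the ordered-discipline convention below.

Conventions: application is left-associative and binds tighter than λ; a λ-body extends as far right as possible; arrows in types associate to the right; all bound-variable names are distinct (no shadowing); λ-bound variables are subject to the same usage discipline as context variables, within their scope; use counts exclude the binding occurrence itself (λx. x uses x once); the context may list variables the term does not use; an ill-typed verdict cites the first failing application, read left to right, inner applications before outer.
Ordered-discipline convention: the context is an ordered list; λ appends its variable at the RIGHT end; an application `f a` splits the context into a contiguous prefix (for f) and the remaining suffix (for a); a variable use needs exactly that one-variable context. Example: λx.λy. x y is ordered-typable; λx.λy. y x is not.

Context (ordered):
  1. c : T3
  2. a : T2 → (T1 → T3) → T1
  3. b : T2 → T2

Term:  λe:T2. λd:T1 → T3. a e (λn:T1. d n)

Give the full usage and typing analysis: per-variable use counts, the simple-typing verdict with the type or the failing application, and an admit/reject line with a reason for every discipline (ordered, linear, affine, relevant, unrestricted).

counts: c: 0; a: 1; b: 0; e [bound]: 1; d [bound]: 1; n [bound]: 1
order of uses: a, e, d, n
typing: well-typed — term : T2 → (T1 → T3) → T1
ordered ✗ (needs weakening: c, b unused)
linear ✗ (needs weakening: c, b unused)
affine ✓ (no duplicate uses among c, a, b, e, d, n)
relevant ✗ (needs weakening: c, b unused)
unrestricted ✓ (simply typable at T2 → (T1 → T3) → T1; W, C, E all held)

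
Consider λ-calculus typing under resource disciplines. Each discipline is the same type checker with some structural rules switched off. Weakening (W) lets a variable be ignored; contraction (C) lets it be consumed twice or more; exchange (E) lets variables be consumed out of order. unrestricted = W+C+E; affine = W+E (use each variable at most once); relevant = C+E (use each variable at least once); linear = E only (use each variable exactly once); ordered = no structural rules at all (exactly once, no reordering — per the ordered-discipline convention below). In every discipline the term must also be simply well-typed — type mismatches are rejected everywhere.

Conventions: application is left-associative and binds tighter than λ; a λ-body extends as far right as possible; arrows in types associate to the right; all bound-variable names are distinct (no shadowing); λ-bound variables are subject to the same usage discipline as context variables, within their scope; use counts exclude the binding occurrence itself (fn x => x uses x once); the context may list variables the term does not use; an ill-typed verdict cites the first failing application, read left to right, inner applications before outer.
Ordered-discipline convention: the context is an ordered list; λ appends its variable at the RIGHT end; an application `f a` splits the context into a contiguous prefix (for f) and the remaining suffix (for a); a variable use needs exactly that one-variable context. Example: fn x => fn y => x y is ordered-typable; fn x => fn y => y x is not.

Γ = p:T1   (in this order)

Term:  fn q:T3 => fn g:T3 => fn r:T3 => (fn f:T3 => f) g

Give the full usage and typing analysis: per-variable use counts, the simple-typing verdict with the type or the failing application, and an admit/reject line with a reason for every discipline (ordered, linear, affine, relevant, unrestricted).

counts: p ×0, q (bound) ×0, g (bound) ×1, r (bound) ×0, f (bound) ×1
left-to-right use order: f, g
typing: the term checks, with type T3 → T3 → T3 → T3
ordered: ✗ — p, q, r never used (weakening)
linear: ✗ — p, q, r never used (weakening)
affine: ✓ — no duplicate uses among p, q, g, r, f
relevant: ✗ — p, q, r never used (weakening)
unrestricted: ✓ — typability at T3 → T3 → T3 → T3 is all that's needed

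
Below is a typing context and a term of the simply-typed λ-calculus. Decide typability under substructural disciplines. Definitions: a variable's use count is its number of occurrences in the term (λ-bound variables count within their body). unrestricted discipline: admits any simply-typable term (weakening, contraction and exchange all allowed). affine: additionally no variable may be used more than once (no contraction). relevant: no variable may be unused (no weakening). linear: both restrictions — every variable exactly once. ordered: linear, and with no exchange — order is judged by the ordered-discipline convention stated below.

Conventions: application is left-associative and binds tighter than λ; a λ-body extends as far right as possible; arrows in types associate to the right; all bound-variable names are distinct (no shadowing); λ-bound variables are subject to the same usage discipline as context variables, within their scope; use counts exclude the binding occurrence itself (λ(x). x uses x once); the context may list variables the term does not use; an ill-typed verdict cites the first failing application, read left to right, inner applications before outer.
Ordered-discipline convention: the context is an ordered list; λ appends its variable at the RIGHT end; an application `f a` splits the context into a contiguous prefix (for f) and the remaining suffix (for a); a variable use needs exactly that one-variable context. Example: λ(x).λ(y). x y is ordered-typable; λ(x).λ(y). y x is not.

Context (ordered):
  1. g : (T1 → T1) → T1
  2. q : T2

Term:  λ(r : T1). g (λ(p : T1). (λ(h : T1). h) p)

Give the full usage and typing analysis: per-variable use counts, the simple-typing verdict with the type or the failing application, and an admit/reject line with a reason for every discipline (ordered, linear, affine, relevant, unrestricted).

variable uses: g: 1, q: 0, r (λ-bound): 0, p (λ-bound): 1, h (λ-bound): 1
uses in reading order: g, h, p
typing: well-typed at T1 → T1
ordered ✗ (unused: q, r — weakening required)
linear ✗ (unused: q, r — weakening required)
affine ✓ (g, q, r, p, h: no repeats, contraction unneeded)
relevant ✗ (unused: q, r — weakening required)
unrestricted ✓ (well-typed at T1 → T1; no restrictions here)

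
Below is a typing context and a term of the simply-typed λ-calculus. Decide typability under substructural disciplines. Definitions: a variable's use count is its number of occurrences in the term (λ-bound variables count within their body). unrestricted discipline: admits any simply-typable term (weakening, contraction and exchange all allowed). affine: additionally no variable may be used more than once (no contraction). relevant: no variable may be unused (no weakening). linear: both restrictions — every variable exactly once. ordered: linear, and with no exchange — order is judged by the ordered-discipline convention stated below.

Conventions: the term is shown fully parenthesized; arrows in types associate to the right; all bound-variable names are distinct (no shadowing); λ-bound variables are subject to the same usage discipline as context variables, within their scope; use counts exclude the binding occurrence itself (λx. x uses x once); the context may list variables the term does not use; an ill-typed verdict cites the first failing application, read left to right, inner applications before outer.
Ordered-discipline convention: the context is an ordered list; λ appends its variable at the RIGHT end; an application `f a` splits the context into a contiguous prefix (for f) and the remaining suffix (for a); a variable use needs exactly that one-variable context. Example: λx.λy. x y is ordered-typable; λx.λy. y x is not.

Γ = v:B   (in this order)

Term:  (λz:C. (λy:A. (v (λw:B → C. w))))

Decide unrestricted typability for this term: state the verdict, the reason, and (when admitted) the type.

no — not simply typable
usage: v=1; z (bound)=0; y (bound)=0; w (bound)=1
order of uses: v, w
typing: ill-typed: non-function type B applied to an argument
per-discipline verdicts: ordered ✗, linear ✗, affine ✗, relevant ✗, unrestricted ✗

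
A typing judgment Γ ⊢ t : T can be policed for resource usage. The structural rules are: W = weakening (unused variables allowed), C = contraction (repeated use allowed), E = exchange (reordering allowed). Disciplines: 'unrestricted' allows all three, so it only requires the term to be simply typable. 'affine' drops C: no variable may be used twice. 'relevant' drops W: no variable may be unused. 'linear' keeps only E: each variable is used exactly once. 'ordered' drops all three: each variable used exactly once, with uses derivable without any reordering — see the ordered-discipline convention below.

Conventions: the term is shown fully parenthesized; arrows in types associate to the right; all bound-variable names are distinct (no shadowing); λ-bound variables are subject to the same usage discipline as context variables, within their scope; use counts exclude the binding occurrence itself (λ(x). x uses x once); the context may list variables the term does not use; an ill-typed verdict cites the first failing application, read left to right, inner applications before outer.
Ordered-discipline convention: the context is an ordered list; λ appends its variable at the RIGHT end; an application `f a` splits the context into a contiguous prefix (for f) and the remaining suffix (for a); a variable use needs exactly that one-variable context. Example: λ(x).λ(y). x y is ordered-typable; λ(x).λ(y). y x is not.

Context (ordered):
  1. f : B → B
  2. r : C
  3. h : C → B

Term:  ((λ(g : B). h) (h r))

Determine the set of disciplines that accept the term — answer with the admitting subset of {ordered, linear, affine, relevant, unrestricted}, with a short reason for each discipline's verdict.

admitted in: unrestricted
counts: f: 0×; r: 1×; h: 2×; g [bound]: 0×
uses in reading order: h, h, r
typing: well-typed — term : C → B
ordered: ✗ — uses contraction: h ×2; needs weakening: f, g unused
linear: ✗ — uses contraction: h ×2; needs weakening: f, g unused
affine: ✗ — uses contraction: h ×2
relevant: ✗ — needs weakening: f, g unused
unrestricted: ✓ — type-checks (C → B) and nothing is barred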